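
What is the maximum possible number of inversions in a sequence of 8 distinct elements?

The maximum occurs when the array is in strictly decreasing order: every one of the C(8, 2) pairs is inverted.
C(8, 2) = 8·7/2 = 28

Inversions: 28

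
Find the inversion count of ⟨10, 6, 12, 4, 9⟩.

Out-of-order index pairs (0-indexed):
(0,1): 10 > 6
(0,3): 10 > 4
(0,4): 10 > 9
(1,3): 6 > 4
(2,3): 12 > 4
(2,4): 12 > 9
That's 6 pairs.

6 inversions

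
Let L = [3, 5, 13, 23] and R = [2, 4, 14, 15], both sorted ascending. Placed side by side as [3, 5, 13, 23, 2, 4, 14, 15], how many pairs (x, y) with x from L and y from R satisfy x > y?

Count, for every r in R, how many entries of L exceed r:
r = 2: 3, 5, 13, 23 → 4
r = 4: 5, 13, 23 → 3
r = 14: 23 → 1
r = 15: 23 → 1
Cross-inversions: 4 + 3 + 1 + 1 = 9

9 cross-inversions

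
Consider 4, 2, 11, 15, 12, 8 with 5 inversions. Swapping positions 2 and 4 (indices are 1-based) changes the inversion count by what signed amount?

+3

Positions 2 and 4 hold 2 and 15; after swapping, the array is [4, 15, 11, 2, 12, 8].
For each element, count later entries that are smaller:
4: 1
15: 4
11: 2
2: 0
12: 1
8: 0
Sum: 1 + 4 + 2 + 0 + 1 + 0 = 8
Change: 8 − 5 = +3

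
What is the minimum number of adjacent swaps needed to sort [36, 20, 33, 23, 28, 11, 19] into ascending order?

16

The minimum number of adjacent swaps to sort an array equals its inversion count, since every such swap removes exactly one inversion.
Count inversions — for each element, later elements that are smaller:
36: 20, 33, 23, 28, 11, 19 → 6
20: 11, 19 → 2
33: 23, 28, 11, 19 → 4
23: 11, 19 → 2
28: 11, 19 → 2
11: none → 0
19: none → 0
Total inversions: 6 + 2 + 4 + 2 + 2 + 0 + 0 = 16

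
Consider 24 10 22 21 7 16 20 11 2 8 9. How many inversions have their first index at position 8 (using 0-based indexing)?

0 such elements

The element at index 8 is 2.
Elements after it: 8, 9
None of them are smaller than 2.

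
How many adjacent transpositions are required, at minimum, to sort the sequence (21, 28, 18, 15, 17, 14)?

Swaps: 13

The minimum number of adjacent swaps to sort an array equals its inversion count, since every such swap removes exactly one inversion.
Count inversions — for each element, later elements that are smaller:
21: 18, 15, 17, 14 → 4
28: 18, 15, 17, 14 → 4
18: 15, 17, 14 → 3
15: 14 → 1
17: 14 → 1
14: none → 0
Total inversions: 4 + 4 + 3 + 1 + 1 + 0 = 13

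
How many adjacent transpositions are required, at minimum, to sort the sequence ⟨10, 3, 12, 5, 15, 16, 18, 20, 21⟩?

Minimum adjacent swaps = number of inversions (each swap of adjacent out-of-order elements removes one inversion and no swap can remove more).
Count inversions — for each element, later elements that are smaller:
10: 3, 5 → 2
3: none → 0
12: 5 → 1
5: none → 0
15: none → 0
16: none → 0
18: none → 0
20: none → 0
21: none → 0
Total inversions: 2 + 0 + 1 + 0 + 0 + 0 + 0 + 0 + 0 = 3

Adjacent swaps: 3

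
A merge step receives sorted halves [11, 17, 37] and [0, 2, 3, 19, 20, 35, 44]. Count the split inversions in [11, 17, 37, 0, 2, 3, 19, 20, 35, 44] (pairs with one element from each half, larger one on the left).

12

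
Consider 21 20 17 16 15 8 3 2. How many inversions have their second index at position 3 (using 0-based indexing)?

3 such elements

The element at index 3 is 16.
Elements before it: 21, 20, 17
Those larger than 16: 21, 20, 17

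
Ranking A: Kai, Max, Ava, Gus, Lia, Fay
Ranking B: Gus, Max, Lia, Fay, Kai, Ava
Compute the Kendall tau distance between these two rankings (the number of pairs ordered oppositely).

8

Assign each item its position (1..6) in the first ordering, then rewrite the second ordering as that position sequence:
positions: Kai→1, Max→2, Ava→3, Gus→4, Lia→5, Fay→6
second ordering as positions: [4, 2, 5, 6, 1, 3]
Discordant pairs = inversions in this position sequence.
4: 2, 1, 3 → 3
2: 1 → 1
5: 1, 3 → 2
6: 1, 3 → 2
1: 0
3: 0
Total: 3 + 1 + 2 + 2 + 0 + 0 = 8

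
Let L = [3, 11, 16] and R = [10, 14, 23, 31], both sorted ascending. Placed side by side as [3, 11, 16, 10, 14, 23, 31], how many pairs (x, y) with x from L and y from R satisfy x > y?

There are 3 cross-inversions.

Count, for every r in R, how many entries of L exceed r:
r = 10: 11, 16 → 2
r = 14: 16 → 1
r = 23: none → 0
r = 31: none → 0
Cross-inversions: 2 + 1 + 0 + 0 = 3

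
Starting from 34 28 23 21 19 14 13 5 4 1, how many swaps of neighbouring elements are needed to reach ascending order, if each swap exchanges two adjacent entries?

There are 45 swaps.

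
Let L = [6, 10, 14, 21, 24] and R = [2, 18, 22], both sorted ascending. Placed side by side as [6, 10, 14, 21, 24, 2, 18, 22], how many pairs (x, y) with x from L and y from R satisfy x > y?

Count, for every r in R, how many entries of L exceed r:
r = 2: 6, 10, 14, 21, 24 → 5
r = 18: 21, 24 → 2
r = 22: 24 → 1
Cross-inversions: 5 + 2 + 1 = 8

8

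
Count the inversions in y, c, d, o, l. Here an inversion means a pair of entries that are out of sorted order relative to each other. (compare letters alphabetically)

Element-by-element contributions:
y: 4
c: 0
d: 0
o: 1
l: 0
Sum: 4 + 0 + 0 + 1 + 0 = 5

5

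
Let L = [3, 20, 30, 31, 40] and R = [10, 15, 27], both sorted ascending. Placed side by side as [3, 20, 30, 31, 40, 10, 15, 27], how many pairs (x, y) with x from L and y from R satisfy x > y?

There are 11 split inversions.

Take each right-half value and tally the left-half values above it:
r = 10: 20, 30, 31, 40 → 4
r = 15: 20, 30, 31, 40 → 4
r = 27: 30, 31, 40 → 3
Cross-inversions: 4 + 4 + 3 = 11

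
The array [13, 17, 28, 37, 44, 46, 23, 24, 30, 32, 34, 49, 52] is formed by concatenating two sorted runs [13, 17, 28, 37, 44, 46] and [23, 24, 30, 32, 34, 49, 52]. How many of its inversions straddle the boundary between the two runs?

17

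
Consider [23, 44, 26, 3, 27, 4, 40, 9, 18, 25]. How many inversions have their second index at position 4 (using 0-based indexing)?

1

The element at index 4 is 27.
Elements before it: 23, 44, 26, 3
Those larger than 27: 44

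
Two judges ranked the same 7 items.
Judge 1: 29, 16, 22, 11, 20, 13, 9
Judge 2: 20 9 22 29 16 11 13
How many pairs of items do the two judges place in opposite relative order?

Discordant pairs: 11

Assign each item its position (1..7) in the first ordering, then rewrite the second ordering as that position sequence:
positions: 29→1, 16→2, 22→3, 11→4, 20→5, 13→6, 9→7
second ordering as positions: [5, 7, 3, 1, 2, 4, 6]
Discordant pairs = inversions in this position sequence.
5: 3, 1, 2, 4 → 4
7: 3, 1, 2, 4, 6 → 5
3: 1, 2 → 2
1: 0
2: 0
4: 0
6: 0
Total: 4 + 5 + 2 + 0 + 0 + 0 + 0 = 11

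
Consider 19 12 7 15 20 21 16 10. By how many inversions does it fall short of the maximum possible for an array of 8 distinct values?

Maximum inversions for 8 distinct elements is C(8, 2) = 8·7/2 = 28.
Current inversions — for each element, count later smaller elements:
19: 5
12: 2
7: 0
15: 1
20: 2
21: 2
16: 1
10: 0
Current total: 5 + 2 + 0 + 1 + 2 + 2 + 1 + 0 = 13
Shortfall: 28 − 13 = 15

15 inversions short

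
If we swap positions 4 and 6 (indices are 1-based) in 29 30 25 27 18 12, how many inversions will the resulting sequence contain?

Positions 4 and 6 hold 27 and 12; after swapping, the array is [29, 30, 25, 12, 18, 27].
Element-by-element contributions:
29 → 25, 12, 18, 27 → 4
30 → 25, 12, 18, 27 → 4
25 → 12, 18 → 2
12 → none → 0
18 → none → 0
27 → none → 0
Sum: 4 + 4 + 2 + 0 + 0 + 0 = 10

There are 10 inversions.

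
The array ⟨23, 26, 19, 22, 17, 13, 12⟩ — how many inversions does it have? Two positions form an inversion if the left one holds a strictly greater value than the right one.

Element-by-element contributions:
23: 5
26: 5
19: 3
22: 3
17: 2
13: 1
12: 0
Sum: 5 + 5 + 3 + 3 + 2 + 1 + 0 = 19

19 inversions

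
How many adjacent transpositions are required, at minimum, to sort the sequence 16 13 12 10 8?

10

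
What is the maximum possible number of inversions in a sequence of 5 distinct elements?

There are 10 inversions.

A reversed (strictly descending) arrangement makes every pair an inversion, giving C(5, 2) inversions.
C(5, 2) = 5·4/2 = 10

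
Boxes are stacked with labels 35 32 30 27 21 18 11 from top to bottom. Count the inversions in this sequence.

21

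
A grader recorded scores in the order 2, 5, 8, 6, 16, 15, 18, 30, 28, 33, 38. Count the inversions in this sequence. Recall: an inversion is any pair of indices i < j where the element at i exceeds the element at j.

Sweep left to right; for each value list the smaller values that follow it:
2 → none → 0
5 → none → 0
8 → 6 → 1
6 → none → 0
16 → 15 → 1
15 → none → 0
18 → none → 0
30 → 28 → 1
28 → none → 0
33 → none → 0
38 → none → 0
Sum: 0 + 0 + 1 + 0 + 1 + 0 + 0 + 1 + 0 + 0 + 0 = 3

3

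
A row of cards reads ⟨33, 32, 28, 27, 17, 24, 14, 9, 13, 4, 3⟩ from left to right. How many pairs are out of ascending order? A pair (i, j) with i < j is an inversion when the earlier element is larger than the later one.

Element-by-element contributions:
33 → 32, 28, 27, 17, 24, 14, 9, 13, 4, 3 → 10
32 → 28, 27, 17, 24, 14, 9, 13, 4, 3 → 9
28 → 27, 17, 24, 14, 9, 13, 4, 3 → 8
27 → 17, 24, 14, 9, 13, 4, 3 → 7
17 → 14, 9, 13, 4, 3 → 5
24 → 14, 9, 13, 4, 3 → 5
14 → 9, 13, 4, 3 → 4
9 → 4, 3 → 2
13 → 4, 3 → 2
4 → 3 → 1
3 → none → 0
Sum: 10 + 9 + 8 + 7 + 5 + 5 + 4 + 2 + 2 + 1 + 0 = 53

53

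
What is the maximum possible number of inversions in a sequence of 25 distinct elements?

There are 300 inversions.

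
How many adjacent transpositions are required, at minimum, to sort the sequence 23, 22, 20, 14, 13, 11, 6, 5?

Minimum adjacent swaps = number of inversions (each swap of adjacent out-of-order elements removes one inversion and no swap can remove more).
Count inversions — for each element, later elements that are smaller:
23: 22, 20, 14, 13, 11, 6, 5 → 7
22: 20, 14, 13, 11, 6, 5 → 6
20: 14, 13, 11, 6, 5 → 5
14: 13, 11, 6, 5 → 4
13: 11, 6, 5 → 3
11: 6, 5 → 2
6: 5 → 1
5: none → 0
Total inversions: 7 + 6 + 5 + 4 + 3 + 2 + 1 + 0 = 28

Adjacent swaps: 28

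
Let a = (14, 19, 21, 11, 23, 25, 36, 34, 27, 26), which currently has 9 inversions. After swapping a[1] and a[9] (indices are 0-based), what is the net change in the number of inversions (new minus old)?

Positions 1 and 9 hold 19 and 26; after swapping, the array is [14, 26, 21, 11, 23, 25, 36, 34, 27, 19].
Count, for each position, how many later elements it exceeds:
14: 1
26: 5
21: 2
11: 0
23: 1
25: 1
36: 3
34: 2
27: 1
19: 0
Sum: 1 + 5 + 2 + 0 + 1 + 1 + 3 + 2 + 1 + 0 = 16
Change: 16 − 9 = +7

+7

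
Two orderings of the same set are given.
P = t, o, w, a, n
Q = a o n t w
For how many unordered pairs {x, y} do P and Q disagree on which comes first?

Assign each item its position (1..5) in the first ordering, then rewrite the second ordering as that position sequence:
positions: t→1, o→2, w→3, a→4, n→5
second ordering as positions: [4, 2, 5, 1, 3]
Discordant pairs = inversions in this position sequence.
4: 2, 1, 3 → 3
2: 1 → 1
5: 1, 3 → 2
1: 0
3: 0
Total: 3 + 1 + 2 + 0 + 0 = 6

There are 6 disagreeing pairs.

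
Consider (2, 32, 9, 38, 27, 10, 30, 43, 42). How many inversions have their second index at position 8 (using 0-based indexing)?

The element at index 8 is 42.
Elements before it: 2, 32, 9, 38, 27, 10, 30, 43
Those larger than 42: 43

1 such element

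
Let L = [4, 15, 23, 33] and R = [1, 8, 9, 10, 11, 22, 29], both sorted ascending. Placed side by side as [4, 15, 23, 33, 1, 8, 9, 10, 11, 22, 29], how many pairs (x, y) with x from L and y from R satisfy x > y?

19

Take each right-half value and tally the left-half values above it:
r = 1: 4, 15, 23, 33 → 4
r = 8: 15, 23, 33 → 3
r = 9: 15, 23, 33 → 3
r = 10: 15, 23, 33 → 3
r = 11: 15, 23, 33 → 3
r = 22: 23, 33 → 2
r = 29: 33 → 1
Cross-inversions: 4 + 3 + 3 + 3 + 3 + 2 + 1 = 19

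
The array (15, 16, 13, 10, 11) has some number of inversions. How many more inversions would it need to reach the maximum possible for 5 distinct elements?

2

Maximum inversions for 5 distinct elements is C(5, 2) = 5·4/2 = 10.
Current inversions — for each element, count later smaller elements:
15: 3
16: 3
13: 2
10: 0
11: 0
Current total: 3 + 3 + 2 + 0 + 0 = 8
Shortfall: 10 − 8 = 2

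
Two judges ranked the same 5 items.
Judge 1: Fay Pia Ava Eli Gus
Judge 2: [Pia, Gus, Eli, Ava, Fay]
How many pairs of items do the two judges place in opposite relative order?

7

Assign each item its position (1..5) in the first ordering, then rewrite the second ordering as that position sequence:
positions: Fay→1, Pia→2, Ava→3, Eli→4, Gus→5
second ordering as positions: [2, 5, 4, 3, 1]
Discordant pairs = inversions in this position sequence.
2: 1 → 1
5: 4, 3, 1 → 3
4: 3, 1 → 2
3: 1 → 1
1: 0
Total: 1 + 3 + 2 + 1 + 0 = 7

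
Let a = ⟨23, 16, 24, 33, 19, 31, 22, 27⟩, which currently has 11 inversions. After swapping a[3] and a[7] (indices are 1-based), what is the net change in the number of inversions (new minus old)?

Positions 3 and 7 hold 24 and 22; after swapping, the array is [23, 16, 22, 33, 19, 31, 24, 27].
Count, for each position, how many later elements it exceeds:
23 → 16, 22, 19 → 3
16 → none → 0
22 → 19 → 1
33 → 19, 31, 24, 27 → 4
19 → none → 0
31 → 24, 27 → 2
24 → none → 0
27 → none → 0
Sum: 3 + 0 + 1 + 4 + 0 + 2 + 0 + 0 = 10
Change: 10 − 11 = -1

-1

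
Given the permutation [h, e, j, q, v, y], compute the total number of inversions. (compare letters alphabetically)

Inversions: 1

Out-of-order index pairs (1-indexed):
(1,2): h > e
That's 1 pair.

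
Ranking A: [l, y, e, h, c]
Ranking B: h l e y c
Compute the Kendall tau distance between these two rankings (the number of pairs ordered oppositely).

Assign each item its position (1..5) in the first ordering, then rewrite the second ordering as that position sequence:
positions: l→1, y→2, e→3, h→4, c→5
second ordering as positions: [4, 1, 3, 2, 5]
Discordant pairs = inversions in this position sequence.
4: 1, 3, 2 → 3
1: 0
3: 2 → 1
2: 0
5: 0
Total: 3 + 0 + 1 + 0 + 0 = 4

4 discordant pairs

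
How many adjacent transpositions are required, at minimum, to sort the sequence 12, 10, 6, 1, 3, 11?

Each adjacent swap fixes exactly one inversion, so the minimum swap count equals the number of inversions.
Count inversions — for each element, later elements that are smaller:
12: 10, 6, 1, 3, 11 → 5
10: 6, 1, 3 → 3
6: 1, 3 → 2
1: none → 0
3: none → 0
11: none → 0
Total inversions: 5 + 3 + 2 + 0 + 0 + 0 = 10

10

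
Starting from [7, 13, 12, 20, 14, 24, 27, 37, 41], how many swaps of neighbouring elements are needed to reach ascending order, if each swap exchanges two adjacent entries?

2

The minimum number of adjacent swaps to sort an array equals its inversion count, since every such swap removes exactly one inversion.
Count inversions — for each element, later elements that are smaller:
7: none → 0
13: 12 → 1
12: none → 0
20: 14 → 1
14: none → 0
24: none → 0
27: none → 0
37: none → 0
41: none → 0
Total inversions: 0 + 1 + 0 + 1 + 0 + 0 + 0 + 0 + 0 = 2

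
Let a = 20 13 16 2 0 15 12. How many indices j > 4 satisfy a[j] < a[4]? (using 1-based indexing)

The element at index 4 is 2.
Elements after it: 0, 15, 12
Those smaller than 2: 0

1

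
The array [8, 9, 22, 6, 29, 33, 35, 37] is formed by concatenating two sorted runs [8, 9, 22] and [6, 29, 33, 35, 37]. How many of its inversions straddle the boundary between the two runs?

3 cross-inversions

Count, for every r in R, how many entries of L exceed r:
r = 6: 8, 9, 22 → 3
r = 29: none → 0
r = 33: none → 0
r = 35: none → 0
r = 37: none → 0
Cross-inversions: 3 + 0 + 0 + 0 + 0 = 3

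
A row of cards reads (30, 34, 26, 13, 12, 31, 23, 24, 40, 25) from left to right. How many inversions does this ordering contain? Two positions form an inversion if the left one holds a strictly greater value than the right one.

23

Element-by-element contributions:
30 → 26, 13, 12, 23, 24, 25 → 6
34 → 26, 13, 12, 31, 23, 24, 25 → 7
26 → 13, 12, 23, 24, 25 → 5
13 → 12 → 1
12 → none → 0
31 → 23, 24, 25 → 3
23 → none → 0
24 → none → 0
40 → 25 → 1
25 → none → 0
Sum: 6 + 7 + 5 + 1 + 0 + 3 + 0 + 0 + 1 + 0 = 23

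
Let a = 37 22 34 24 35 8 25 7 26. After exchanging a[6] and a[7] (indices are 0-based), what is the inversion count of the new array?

Positions 6 and 7 hold 25 and 7; after swapping, the array is [37, 22, 34, 24, 35, 8, 7, 25, 26].
Sweep left to right; for each value list the smaller values that follow it:
37: 8
22: 2
34: 5
24: 2
35: 4
8: 1
7: 0
25: 0
26: 0
Sum: 8 + 2 + 5 + 2 + 4 + 1 + 0 + 0 + 0 = 22

22 inversions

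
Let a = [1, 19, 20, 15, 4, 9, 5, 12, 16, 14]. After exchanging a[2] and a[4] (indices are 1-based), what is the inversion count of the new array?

Positions 2 and 4 hold 19 and 15; after swapping, the array is [1, 15, 20, 19, 4, 9, 5, 12, 16, 14].
Count, for each position, how many later elements it exceeds:
1 → none → 0
15 → 4, 9, 5, 12, 14 → 5
20 → 19, 4, 9, 5, 12, 16, 14 → 7
19 → 4, 9, 5, 12, 16, 14 → 6
4 → none → 0
9 → 5 → 1
5 → none → 0
12 → none → 0
16 → 14 → 1
14 → none → 0
Sum: 0 + 5 + 7 + 6 + 0 + 1 + 0 + 0 + 1 + 0 = 20

20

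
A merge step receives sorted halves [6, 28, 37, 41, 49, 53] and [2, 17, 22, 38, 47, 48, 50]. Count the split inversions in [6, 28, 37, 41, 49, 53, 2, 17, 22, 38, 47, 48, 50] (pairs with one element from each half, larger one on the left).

Count, for every r in R, how many entries of L exceed r:
r = 2: 6, 28, 37, 41, 49, 53 → 6
r = 17: 28, 37, 41, 49, 53 → 5
r = 22: 28, 37, 41, 49, 53 → 5
r = 38: 41, 49, 53 → 3
r = 47: 49, 53 → 2
r = 48: 49, 53 → 2
r = 50: 53 → 1
Cross-inversions: 6 + 5 + 5 + 3 + 2 + 2 + 1 = 24

24 cross-inversions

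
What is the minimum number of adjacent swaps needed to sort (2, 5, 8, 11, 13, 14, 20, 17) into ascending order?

1

Each adjacent swap fixes exactly one inversion, so the minimum swap count equals the number of inversions.
Count inversions — for each element, later elements that are smaller:
2: none → 0
5: none → 0
8: none → 0
11: none → 0
13: none → 0
14: none → 0
20: 17 → 1
17: none → 0
Total inversions: 0 + 0 + 0 + 0 + 0 + 0 + 1 + 0 = 1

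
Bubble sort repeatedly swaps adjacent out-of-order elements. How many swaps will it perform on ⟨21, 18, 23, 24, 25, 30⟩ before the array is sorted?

Each adjacent swap fixes exactly one inversion, so the minimum swap count equals the number of inversions.
Count inversions — for each element, later elements that are smaller:
21: 18 → 1
18: none → 0
23: none → 0
24: none → 0
25: none → 0
30: none → 0
Total inversions: 1 + 0 + 0 + 0 + 0 + 0 = 1

1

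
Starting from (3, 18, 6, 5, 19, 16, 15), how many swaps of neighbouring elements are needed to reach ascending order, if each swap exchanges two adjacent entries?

8 swaps

Each adjacent swap fixes exactly one inversion, so the minimum swap count equals the number of inversions.
Count inversions — for each element, later elements that are smaller:
3: none → 0
18: 6, 5, 16, 15 → 4
6: 5 → 1
5: none → 0
19: 16, 15 → 2
16: 15 → 1
15: none → 0
Total inversions: 0 + 4 + 1 + 0 + 2 + 1 + 0 = 8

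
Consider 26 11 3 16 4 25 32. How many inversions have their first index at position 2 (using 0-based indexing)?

0 such elements

The element at index 2 is 3.
Elements after it: 16, 4, 25, 32
None of them are smaller than 3.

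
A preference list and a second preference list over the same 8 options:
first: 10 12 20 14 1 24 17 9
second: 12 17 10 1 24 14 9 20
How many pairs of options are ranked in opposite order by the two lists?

12 pairs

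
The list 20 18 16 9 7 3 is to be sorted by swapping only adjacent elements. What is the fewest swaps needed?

Each adjacent swap fixes exactly one inversion, so the minimum swap count equals the number of inversions.
Count inversions — for each element, later elements that are smaller:
20: 18, 16, 9, 7, 3 → 5
18: 16, 9, 7, 3 → 4
16: 9, 7, 3 → 3
9: 7, 3 → 2
7: 3 → 1
3: none → 0
Total inversions: 5 + 4 + 3 + 2 + 1 + 0 = 15

There are 15 adjacent swaps.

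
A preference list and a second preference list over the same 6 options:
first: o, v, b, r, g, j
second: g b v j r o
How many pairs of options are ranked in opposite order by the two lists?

10

Assign each item its position (1..6) in the first ordering, then rewrite the second ordering as that position sequence:
positions: o→1, v→2, b→3, r→4, g→5, j→6
second ordering as positions: [5, 3, 2, 6, 4, 1]
Discordant pairs = inversions in this position sequence.
5: 3, 2, 4, 1 → 4
3: 2, 1 → 2
2: 1 → 1
6: 4, 1 → 2
4: 1 → 1
1: 0
Total: 4 + 2 + 1 + 2 + 1 + 0 = 10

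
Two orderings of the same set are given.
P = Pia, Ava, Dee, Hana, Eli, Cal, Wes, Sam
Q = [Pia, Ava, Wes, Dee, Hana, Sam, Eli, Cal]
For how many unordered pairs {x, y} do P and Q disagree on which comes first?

Assign each item its position (1..8) in the first ordering, then rewrite the second ordering as that position sequence:
positions: Pia→1, Ava→2, Dee→3, Hana→4, Eli→5, Cal→6, Wes→7, Sam→8
second ordering as positions: [1, 2, 7, 3, 4, 8, 5, 6]
Discordant pairs = inversions in this position sequence.
1: 0
2: 0
7: 3, 4, 5, 6 → 4
3: 0
4: 0
8: 5, 6 → 2
5: 0
6: 0
Total: 0 + 0 + 4 + 0 + 0 + 2 + 0 + 0 = 6

6 disagreeing pairs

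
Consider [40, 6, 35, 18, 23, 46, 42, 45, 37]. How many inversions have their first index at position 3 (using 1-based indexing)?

The element at index 3 is 35.
Elements after it: 18, 23, 46, 42, 45, 37
Those smaller than 35: 18, 23

2 such elements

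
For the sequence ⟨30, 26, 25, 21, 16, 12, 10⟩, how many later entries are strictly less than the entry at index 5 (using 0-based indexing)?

The element at index 5 is 12.
Elements after it: 10
Those smaller than 12: 10

1 such element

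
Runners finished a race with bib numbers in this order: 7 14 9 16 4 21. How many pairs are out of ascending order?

There are 5 inversions.

Inversion pairs (indices are 1-based):
(1,5): 7 > 4
(2,3): 14 > 9
(2,5): 14 > 4
(3,5): 9 > 4
(4,5): 16 > 4
That's 5 pairs.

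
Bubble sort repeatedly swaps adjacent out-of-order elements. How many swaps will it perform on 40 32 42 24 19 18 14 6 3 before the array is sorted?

Each adjacent swap fixes exactly one inversion, so the minimum swap count equals the number of inversions.
Count inversions — for each element, later elements that are smaller:
40: 32, 24, 19, 18, 14, 6, 3 → 7
32: 24, 19, 18, 14, 6, 3 → 6
42: 24, 19, 18, 14, 6, 3 → 6
24: 19, 18, 14, 6, 3 → 5
19: 18, 14, 6, 3 → 4
18: 14, 6, 3 → 3
14: 6, 3 → 2
6: 3 → 1
3: none → 0
Total inversions: 7 + 6 + 6 + 5 + 4 + 3 + 2 + 1 + 0 = 34

34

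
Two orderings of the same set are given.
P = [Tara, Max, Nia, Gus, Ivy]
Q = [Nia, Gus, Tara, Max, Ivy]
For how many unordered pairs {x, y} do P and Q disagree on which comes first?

4 disagreeing pairs

Assign each item its position (1..5) in the first ordering, then rewrite the second ordering as that position sequence:
positions: Tara→1, Max→2, Nia→3, Gus→4, Ivy→5
second ordering as positions: [3, 4, 1, 2, 5]
Discordant pairs = inversions in this position sequence.
3: 1, 2 → 2
4: 1, 2 → 2
1: 0
2: 0
5: 0
Total: 2 + 2 + 0 + 0 + 0 = 4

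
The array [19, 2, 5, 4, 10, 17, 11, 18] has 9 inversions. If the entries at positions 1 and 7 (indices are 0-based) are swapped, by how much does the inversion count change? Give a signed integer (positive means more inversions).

+11

Positions 1 and 7 hold 2 and 18; after swapping, the array is [19, 18, 5, 4, 10, 17, 11, 2].
Element-by-element contributions:
19: 7
18: 6
5: 2
4: 1
10: 1
17: 2
11: 1
2: 0
Sum: 7 + 6 + 2 + 1 + 1 + 2 + 1 + 0 = 20
Change: 20 − 9 = +11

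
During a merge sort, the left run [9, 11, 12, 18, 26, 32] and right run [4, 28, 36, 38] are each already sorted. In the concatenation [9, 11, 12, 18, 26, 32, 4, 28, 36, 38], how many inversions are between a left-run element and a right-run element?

Count, for every r in R, how many entries of L exceed r:
r = 4: 9, 11, 12, 18, 26, 32 → 6
r = 28: 32 → 1
r = 36: none → 0
r = 38: none → 0
Cross-inversions: 6 + 1 + 0 + 0 = 7

7 split inversions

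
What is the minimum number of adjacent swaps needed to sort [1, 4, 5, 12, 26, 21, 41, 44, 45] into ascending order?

1 swap

Each adjacent swap fixes exactly one inversion, so the minimum swap count equals the number of inversions.
Count inversions — for each element, later elements that are smaller:
1: none → 0
4: none → 0
5: none → 0
12: none → 0
26: 21 → 1
21: none → 0
41: none → 0
44: none → 0
45: none → 0
Total inversions: 0 + 0 + 0 + 0 + 1 + 0 + 0 + 0 + 0 = 1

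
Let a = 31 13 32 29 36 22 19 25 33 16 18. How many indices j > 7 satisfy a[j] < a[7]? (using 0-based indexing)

The element at index 7 is 25.
Elements after it: 33, 16, 18
Those smaller than 25: 16, 18

2 such elements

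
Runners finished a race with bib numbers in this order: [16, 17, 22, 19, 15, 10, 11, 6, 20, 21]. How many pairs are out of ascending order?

Element-by-element contributions:
16 → 15, 10, 11, 6 → 4
17 → 15, 10, 11, 6 → 4
22 → 19, 15, 10, 11, 6, 20, 21 → 7
19 → 15, 10, 11, 6 → 4
15 → 10, 11, 6 → 3
10 → 6 → 1
11 → 6 → 1
6 → none → 0
20 → none → 0
21 → none → 0
Sum: 4 + 4 + 7 + 4 + 3 + 1 + 1 + 0 + 0 + 0 = 24

Inversions: 24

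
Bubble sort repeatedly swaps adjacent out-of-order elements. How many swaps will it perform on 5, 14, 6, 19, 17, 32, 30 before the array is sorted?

3

The minimum number of adjacent swaps to sort an array equals its inversion count, since every such swap removes exactly one inversion.
Count inversions — for each element, later elements that are smaller:
5: none → 0
14: 6 → 1
6: none → 0
19: 17 → 1
17: none → 0
32: 30 → 1
30: none → 0
Total inversions: 0 + 1 + 0 + 1 + 0 + 1 + 0 = 3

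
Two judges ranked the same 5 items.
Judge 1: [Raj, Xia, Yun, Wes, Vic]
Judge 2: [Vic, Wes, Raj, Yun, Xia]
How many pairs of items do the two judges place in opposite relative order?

8 discordant pairs

Assign each item its position (1..5) in the first ordering, then rewrite the second ordering as that position sequence:
positions: Raj→1, Xia→2, Yun→3, Wes→4, Vic→5
second ordering as positions: [5, 4, 1, 3, 2]
Discordant pairs = inversions in this position sequence.
5: 4, 1, 3, 2 → 4
4: 1, 3, 2 → 3
1: 0
3: 2 → 1
2: 0
Total: 4 + 3 + 0 + 1 + 0 = 8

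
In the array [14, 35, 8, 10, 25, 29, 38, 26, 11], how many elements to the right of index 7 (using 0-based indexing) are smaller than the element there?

1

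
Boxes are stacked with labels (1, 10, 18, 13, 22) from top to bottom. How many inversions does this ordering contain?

Listing every pair i<j with a[i]>a[j] (using 1-based positions):
(3,4): 18 > 13
That's 1 pair.

There is 1 inversion.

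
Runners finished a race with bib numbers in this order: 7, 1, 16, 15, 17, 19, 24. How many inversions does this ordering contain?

Listing every pair i<j with a[i]>a[j] (using 0-based positions):
(0,1): 7 > 1
(2,3): 16 > 15
That's 2 pairs.

Inversions: 2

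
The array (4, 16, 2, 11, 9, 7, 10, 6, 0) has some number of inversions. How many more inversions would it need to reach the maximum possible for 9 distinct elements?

Maximum inversions for 9 distinct elements is C(9, 2) = 9·8/2 = 36.
Current inversions — for each element, count later smaller elements:
4: 2
16: 7
2: 1
11: 5
9: 3
7: 2
10: 2
6: 1
0: 0
Current total: 2 + 7 + 1 + 5 + 3 + 2 + 2 + 1 + 0 = 23
Shortfall: 36 − 23 = 13

13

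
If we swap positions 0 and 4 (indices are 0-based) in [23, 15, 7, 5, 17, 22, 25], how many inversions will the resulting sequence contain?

7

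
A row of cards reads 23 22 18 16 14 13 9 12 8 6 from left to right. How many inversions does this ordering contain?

Sweep left to right; for each value list the smaller values that follow it:
23: 9
22: 8
18: 7
16: 6
14: 5
13: 4
9: 2
12: 2
8: 1
6: 0
Sum: 9 + 8 + 7 + 6 + 5 + 4 + 2 + 2 + 1 + 0 = 44

44 inversions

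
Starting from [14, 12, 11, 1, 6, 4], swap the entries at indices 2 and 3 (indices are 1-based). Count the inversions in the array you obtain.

12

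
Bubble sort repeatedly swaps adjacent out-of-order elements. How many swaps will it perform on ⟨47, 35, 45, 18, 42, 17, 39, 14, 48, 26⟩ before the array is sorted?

The minimum number of adjacent swaps to sort an array equals its inversion count, since every such swap removes exactly one inversion.
Count inversions — for each element, later elements that are smaller:
47: 35, 45, 18, 42, 17, 39, 14, 26 → 8
35: 18, 17, 14, 26 → 4
45: 18, 42, 17, 39, 14, 26 → 6
18: 17, 14 → 2
42: 17, 39, 14, 26 → 4
17: 14 → 1
39: 14, 26 → 2
14: none → 0
48: 26 → 1
26: none → 0
Total inversions: 8 + 4 + 6 + 2 + 4 + 1 + 2 + 0 + 1 + 0 = 28

28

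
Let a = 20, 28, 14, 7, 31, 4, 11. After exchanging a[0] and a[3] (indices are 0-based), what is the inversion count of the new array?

Positions 0 and 3 hold 20 and 7; after swapping, the array is [7, 28, 14, 20, 31, 4, 11].
Sweep left to right; for each value list the smaller values that follow it:
7 → 4 → 1
28 → 14, 20, 4, 11 → 4
14 → 4, 11 → 2
20 → 4, 11 → 2
31 → 4, 11 → 2
4 → none → 0
11 → none → 0
Sum: 1 + 4 + 2 + 2 + 2 + 0 + 0 = 11

11 inversions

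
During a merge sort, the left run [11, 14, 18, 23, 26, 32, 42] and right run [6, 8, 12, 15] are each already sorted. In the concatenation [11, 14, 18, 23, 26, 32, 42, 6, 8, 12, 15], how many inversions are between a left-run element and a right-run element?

25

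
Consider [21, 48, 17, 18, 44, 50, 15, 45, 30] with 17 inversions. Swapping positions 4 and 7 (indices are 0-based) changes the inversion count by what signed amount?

Positions 4 and 7 hold 44 and 45; after swapping, the array is [21, 48, 17, 18, 45, 50, 15, 44, 30].
Element-by-element contributions:
21: 3
48: 6
17: 1
18: 1
45: 3
50: 3
15: 0
44: 1
30: 0
Sum: 3 + 6 + 1 + 1 + 3 + 3 + 0 + 1 + 0 = 18
Change: 18 − 17 = +1

+1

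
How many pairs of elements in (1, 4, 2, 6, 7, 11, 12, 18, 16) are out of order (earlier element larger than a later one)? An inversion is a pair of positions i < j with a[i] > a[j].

Element-by-element contributions:
1 → none → 0
4 → 2 → 1
2 → none → 0
6 → none → 0
7 → none → 0
11 → none → 0
12 → none → 0
18 → 16 → 1
16 → none → 0
Sum: 0 + 1 + 0 + 0 + 0 + 0 + 0 + 1 + 0 = 2

2 inversions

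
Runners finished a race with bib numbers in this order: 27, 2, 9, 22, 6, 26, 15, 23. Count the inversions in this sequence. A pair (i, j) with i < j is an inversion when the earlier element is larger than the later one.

For each element, count later entries that are smaller:
27 → 2, 9, 22, 6, 26, 15, 23 → 7
2 → none → 0
9 → 6 → 1
22 → 6, 15 → 2
6 → none → 0
26 → 15, 23 → 2
15 → none → 0
23 → none → 0
Sum: 7 + 0 + 1 + 2 + 0 + 2 + 0 + 0 = 12

12 out-of-order pairs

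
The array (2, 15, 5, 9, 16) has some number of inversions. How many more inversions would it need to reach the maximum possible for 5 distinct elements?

Maximum inversions for 5 distinct elements is C(5, 2) = 5·4/2 = 10.
Current inversions — for each element, count later smaller elements:
2: 0
15: 2
5: 0
9: 0
16: 0
Current total: 0 + 2 + 0 + 0 + 0 = 2
Shortfall: 10 − 2 = 8

8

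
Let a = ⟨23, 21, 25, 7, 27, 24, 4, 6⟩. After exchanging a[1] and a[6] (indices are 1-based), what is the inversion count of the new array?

19

Positions 1 and 6 hold 23 and 24; after swapping, the array is [24, 21, 25, 7, 27, 23, 4, 6].
Sweep left to right; for each value list the smaller values that follow it:
24 → 21, 7, 23, 4, 6 → 5
21 → 7, 4, 6 → 3
25 → 7, 23, 4, 6 → 4
7 → 4, 6 → 2
27 → 23, 4, 6 → 3
23 → 4, 6 → 2
4 → none → 0
6 → none → 0
Sum: 5 + 3 + 4 + 2 + 3 + 2 + 0 + 0 = 19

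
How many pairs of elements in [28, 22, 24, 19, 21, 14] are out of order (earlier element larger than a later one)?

Inversions: 13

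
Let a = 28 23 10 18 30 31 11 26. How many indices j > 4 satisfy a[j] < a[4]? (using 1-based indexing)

1 such element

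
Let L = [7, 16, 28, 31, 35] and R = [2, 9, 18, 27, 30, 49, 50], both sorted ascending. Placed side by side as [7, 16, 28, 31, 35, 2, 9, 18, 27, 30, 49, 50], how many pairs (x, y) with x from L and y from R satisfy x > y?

17 cross-inversions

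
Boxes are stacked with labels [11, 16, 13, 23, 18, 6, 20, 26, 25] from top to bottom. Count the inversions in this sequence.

There are 9 inversions.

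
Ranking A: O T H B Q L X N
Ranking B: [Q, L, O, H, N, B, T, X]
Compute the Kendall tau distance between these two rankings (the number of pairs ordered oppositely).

Assign each item its position (1..8) in the first ordering, then rewrite the second ordering as that position sequence:
positions: O→1, T→2, H→3, B→4, Q→5, L→6, X→7, N→8
second ordering as positions: [5, 6, 1, 3, 8, 4, 2, 7]
Discordant pairs = inversions in this position sequence.
5: 1, 3, 4, 2 → 4
6: 1, 3, 4, 2 → 4
1: 0
3: 2 → 1
8: 4, 2, 7 → 3
4: 2 → 1
2: 0
7: 0
Total: 4 + 4 + 0 + 1 + 3 + 1 + 0 + 0 = 13

13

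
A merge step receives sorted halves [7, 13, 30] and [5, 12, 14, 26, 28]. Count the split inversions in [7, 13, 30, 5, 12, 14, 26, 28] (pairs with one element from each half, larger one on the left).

For each element r of the right run, count left-run elements greater than r:
r = 5: 7, 13, 30 → 3
r = 12: 13, 30 → 2
r = 14: 30 → 1
r = 26: 30 → 1
r = 28: 30 → 1
Cross-inversions: 3 + 2 + 1 + 1 + 1 = 8

8 split inversions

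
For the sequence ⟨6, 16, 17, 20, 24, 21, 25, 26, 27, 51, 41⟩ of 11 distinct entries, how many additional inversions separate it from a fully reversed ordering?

53 inversions short

Maximum inversions for 11 distinct elements is C(11, 2) = 11·10/2 = 55.
Current inversions — for each element, count later smaller elements:
6: 0
16: 0
17: 0
20: 0
24: 1
21: 0
25: 0
26: 0
27: 0
51: 1
41: 0
Current total: 0 + 0 + 0 + 0 + 1 + 0 + 0 + 0 + 0 + 1 + 0 = 2
Shortfall: 55 − 2 = 53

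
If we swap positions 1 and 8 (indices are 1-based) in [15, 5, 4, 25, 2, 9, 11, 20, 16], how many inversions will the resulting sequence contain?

15

Positions 1 and 8 hold 15 and 20; after swapping, the array is [20, 5, 4, 25, 2, 9, 11, 15, 16].
For each element, count later entries that are smaller:
20: 7
5: 2
4: 1
25: 5
2: 0
9: 0
11: 0
15: 0
16: 0
Sum: 7 + 2 + 1 + 5 + 0 + 0 + 0 + 0 + 0 = 15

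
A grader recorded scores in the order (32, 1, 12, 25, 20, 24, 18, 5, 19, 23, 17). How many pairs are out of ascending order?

31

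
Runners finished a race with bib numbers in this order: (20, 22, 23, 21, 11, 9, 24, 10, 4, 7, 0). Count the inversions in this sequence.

Sweep left to right; for each value list the smaller values that follow it:
20 → 11, 9, 10, 4, 7, 0 → 6
22 → 21, 11, 9, 10, 4, 7, 0 → 7
23 → 21, 11, 9, 10, 4, 7, 0 → 7
21 → 11, 9, 10, 4, 7, 0 → 6
11 → 9, 10, 4, 7, 0 → 5
9 → 4, 7, 0 → 3
24 → 10, 4, 7, 0 → 4
10 → 4, 7, 0 → 3
4 → 0 → 1
7 → 0 → 1
0 → none → 0
Sum: 6 + 7 + 7 + 6 + 5 + 3 + 4 + 3 + 1 + 1 + 0 = 43

43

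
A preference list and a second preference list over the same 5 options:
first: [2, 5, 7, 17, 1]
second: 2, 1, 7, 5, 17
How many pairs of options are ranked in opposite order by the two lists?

4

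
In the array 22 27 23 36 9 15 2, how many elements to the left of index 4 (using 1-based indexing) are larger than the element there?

0

The element at index 4 is 36.
Elements before it: 22, 27, 23
None of them are larger than 36.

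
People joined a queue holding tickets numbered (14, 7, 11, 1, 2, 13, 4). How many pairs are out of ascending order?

Element-by-element contributions:
14 → 7, 11, 1, 2, 13, 4 → 6
7 → 1, 2, 4 → 3
11 → 1, 2, 4 → 3
1 → none → 0
2 → none → 0
13 → 4 → 1
4 → none → 0
Sum: 6 + 3 + 3 + 0 + 0 + 1 + 0 = 13

13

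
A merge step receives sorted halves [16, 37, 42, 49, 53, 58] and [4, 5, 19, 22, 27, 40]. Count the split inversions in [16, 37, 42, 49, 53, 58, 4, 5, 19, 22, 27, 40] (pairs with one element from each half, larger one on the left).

31

Take each right-half value and tally the left-half values above it:
r = 4: 16, 37, 42, 49, 53, 58 → 6
r = 5: 16, 37, 42, 49, 53, 58 → 6
r = 19: 37, 42, 49, 53, 58 → 5
r = 22: 37, 42, 49, 53, 58 → 5
r = 27: 37, 42, 49, 53, 58 → 5
r = 40: 42, 49, 53, 58 → 4
Cross-inversions: 6 + 6 + 5 + 5 + 5 + 4 = 31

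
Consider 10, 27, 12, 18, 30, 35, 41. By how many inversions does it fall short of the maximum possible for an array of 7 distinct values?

Maximum inversions for 7 distinct elements is C(7, 2) = 7·6/2 = 21.
Current inversions — for each element, count later smaller elements:
10: 0
27: 2
12: 0
18: 0
30: 0
35: 0
41: 0
Current total: 0 + 2 + 0 + 0 + 0 + 0 + 0 = 2
Shortfall: 21 − 2 = 19

19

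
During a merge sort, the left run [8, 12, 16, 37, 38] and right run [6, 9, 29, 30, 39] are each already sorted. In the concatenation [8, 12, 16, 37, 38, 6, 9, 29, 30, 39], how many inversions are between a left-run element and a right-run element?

13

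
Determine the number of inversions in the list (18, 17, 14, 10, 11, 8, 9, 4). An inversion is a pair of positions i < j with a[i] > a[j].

Sweep left to right; for each value list the smaller values that follow it:
18 → 17, 14, 10, 11, 8, 9, 4 → 7
17 → 14, 10, 11, 8, 9, 4 → 6
14 → 10, 11, 8, 9, 4 → 5
10 → 8, 9, 4 → 3
11 → 8, 9, 4 → 3
8 → 4 → 1
9 → 4 → 1
4 → none → 0
Sum: 7 + 6 + 5 + 3 + 3 + 1 + 1 + 0 = 26

There are 26 inversions.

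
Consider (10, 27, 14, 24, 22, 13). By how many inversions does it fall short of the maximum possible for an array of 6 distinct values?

7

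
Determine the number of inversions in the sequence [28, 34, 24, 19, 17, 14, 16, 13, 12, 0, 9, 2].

62

For each element, count later entries that are smaller:
28: 10
34: 10
24: 9
19: 8
17: 7
14: 5
16: 5
13: 4
12: 3
0: 0
9: 1
2: 0
Sum: 10 + 10 + 9 + 8 + 7 + 5 + 5 + 4 + 3 + 0 + 1 + 0 = 62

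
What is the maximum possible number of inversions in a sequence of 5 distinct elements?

10

The maximum occurs when the array is in strictly decreasing order: every one of the C(5, 2) pairs is inverted.
C(5, 2) = 5·4/2 = 10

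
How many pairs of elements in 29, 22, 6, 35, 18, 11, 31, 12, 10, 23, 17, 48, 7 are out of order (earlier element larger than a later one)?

Sweep left to right; for each value list the smaller values that follow it:
29 → 22, 6, 18, 11, 12, 10, 23, 17, 7 → 9
22 → 6, 18, 11, 12, 10, 17, 7 → 7
6 → none → 0
35 → 18, 11, 31, 12, 10, 23, 17, 7 → 8
18 → 11, 12, 10, 17, 7 → 5
11 → 10, 7 → 2
31 → 12, 10, 23, 17, 7 → 5
12 → 10, 7 → 2
10 → 7 → 1
23 → 17, 7 → 2
17 → 7 → 1
48 → 7 → 1
7 → none → 0
Sum: 9 + 7 + 0 + 8 + 5 + 2 + 5 + 2 + 1 + 2 + 1 + 1 + 0 = 43

43 inversions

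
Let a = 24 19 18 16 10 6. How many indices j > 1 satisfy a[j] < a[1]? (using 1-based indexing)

The element at index 1 is 24.
Elements after it: 19, 18, 16, 10, 6
Those smaller than 24: 19, 18, 16, 10, 6

5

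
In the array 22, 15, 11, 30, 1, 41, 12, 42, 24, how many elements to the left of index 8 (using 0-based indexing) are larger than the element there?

3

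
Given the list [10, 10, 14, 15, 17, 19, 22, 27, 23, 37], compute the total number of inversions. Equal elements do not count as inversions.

1 inversion

Element-by-element contributions:
10: 0
10: 0
14: 0
15: 0
17: 0
19: 0
22: 0
27: 1
23: 0
37: 0
Sum: 0 + 0 + 0 + 0 + 0 + 0 + 0 + 1 + 0 + 0 = 1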